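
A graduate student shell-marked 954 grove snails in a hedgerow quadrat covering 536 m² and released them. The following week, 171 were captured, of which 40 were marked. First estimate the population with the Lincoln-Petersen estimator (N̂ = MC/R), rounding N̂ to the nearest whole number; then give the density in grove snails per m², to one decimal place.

density ≈ 7.6 grove snails per m²

N̂ = 954·171/40 = 163134/40 ≈ 4078.3 → 4078
Density = N̂ / area = 4078 / 536 ≈ 7.61 → 7.6 per m²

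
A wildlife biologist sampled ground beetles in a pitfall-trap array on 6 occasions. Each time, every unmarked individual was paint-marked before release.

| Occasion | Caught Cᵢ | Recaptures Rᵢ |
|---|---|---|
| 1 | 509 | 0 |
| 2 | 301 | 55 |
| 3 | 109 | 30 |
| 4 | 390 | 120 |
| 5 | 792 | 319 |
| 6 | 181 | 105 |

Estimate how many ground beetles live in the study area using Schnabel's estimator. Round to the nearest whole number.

Marked at large before each occasion: Mᵢ = Σⱼ<ᵢ (Cⱼ − Rⱼ) → M1=0, M2=509, M3=755, M4=834, M5=1104, M6=1577
Σ MᵢCᵢ = 0·509 + 509·301 + 755·109 + 834·390 + 1104·792 + 1577·181 = 0 + 153209 + 82295 + 325260 + 874368 + 285437 = 1720569
Σ Rᵢ = 0 + 55 + 30 + 120 + 319 + 105 = 629
N̂ = 1720569 / 629 ≈ 2735.4 → 2735

N ≈ 2735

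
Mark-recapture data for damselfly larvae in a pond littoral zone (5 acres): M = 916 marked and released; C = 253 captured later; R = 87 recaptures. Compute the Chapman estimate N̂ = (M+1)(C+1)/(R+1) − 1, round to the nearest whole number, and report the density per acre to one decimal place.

density ≈ 529.2 damselfly larvae per acre

N̂ = 917·254/88 − 1 = 232918/88 − 1 ≈ 2645.8 → 2646
Density = N̂ / area = 2646 / 5 ≈ 529.20 → 529.2 per acre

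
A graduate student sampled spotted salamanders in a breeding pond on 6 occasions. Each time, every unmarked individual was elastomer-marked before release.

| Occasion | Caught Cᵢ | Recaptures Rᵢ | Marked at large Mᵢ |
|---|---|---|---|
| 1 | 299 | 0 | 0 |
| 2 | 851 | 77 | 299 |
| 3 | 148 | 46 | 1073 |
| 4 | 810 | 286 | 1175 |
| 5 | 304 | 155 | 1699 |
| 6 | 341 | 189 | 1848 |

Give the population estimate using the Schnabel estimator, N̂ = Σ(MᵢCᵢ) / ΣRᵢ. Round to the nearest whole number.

N ≈ 3336

Σ MᵢCᵢ = 0·299 + 299·851 + 1073·148 + 1175·810 + 1699·304 + 1848·341 = 0 + 254449 + 158804 + 951750 + 516496 + 630168 = 2511667
Σ Rᵢ = 0 + 77 + 46 + 286 + 155 + 189 = 753
N̂ = 2511667 / 753 ≈ 3335.5 → 3336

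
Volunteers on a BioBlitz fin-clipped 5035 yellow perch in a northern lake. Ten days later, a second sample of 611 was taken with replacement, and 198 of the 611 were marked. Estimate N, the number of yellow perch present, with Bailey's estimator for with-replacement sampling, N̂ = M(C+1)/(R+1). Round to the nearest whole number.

N ≈ 15,485

N̂ = 5035·(611+1)/(198+1) = 5035·612/199 = 3081420/199 ≈ 15484.5 → 15485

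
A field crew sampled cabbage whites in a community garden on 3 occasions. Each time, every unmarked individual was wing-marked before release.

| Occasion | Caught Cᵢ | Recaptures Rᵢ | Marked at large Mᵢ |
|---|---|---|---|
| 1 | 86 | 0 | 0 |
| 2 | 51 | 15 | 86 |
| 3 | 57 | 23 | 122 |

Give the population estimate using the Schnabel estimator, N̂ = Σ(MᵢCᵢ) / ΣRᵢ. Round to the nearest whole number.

Σ MᵢCᵢ = 0·86 + 86·51 + 122·57 = 0 + 4386 + 6954 = 11340
Σ Rᵢ = 0 + 15 + 23 = 38
N̂ = 11340 / 38 ≈ 298.4 → 298

N ≈ 298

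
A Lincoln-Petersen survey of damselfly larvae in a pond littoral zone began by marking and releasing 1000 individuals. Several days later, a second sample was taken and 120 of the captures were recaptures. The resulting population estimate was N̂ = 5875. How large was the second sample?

From N = M·C/R: C = N·R / M = 5875·120 / 1000 = 705000 / 1000 = 705.

C = 705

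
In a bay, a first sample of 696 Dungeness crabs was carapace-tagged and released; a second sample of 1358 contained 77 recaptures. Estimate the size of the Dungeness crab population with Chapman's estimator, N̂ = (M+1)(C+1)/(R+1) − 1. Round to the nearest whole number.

N ≈ 12,143

N̂ = (696+1)(1358+1)/(77+1) − 1 = 697·1359/78 − 1
= 947223/78 − 1 ≈ 12143.9 − 1 ≈ 12142.9 → 12143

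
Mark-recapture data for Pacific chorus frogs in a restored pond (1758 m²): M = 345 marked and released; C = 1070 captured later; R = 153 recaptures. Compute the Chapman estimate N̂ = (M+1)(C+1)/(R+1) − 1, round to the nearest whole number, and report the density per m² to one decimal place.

density ≈ 1.4 Pacific chorus frogs per m²

N̂ = 346·1071/154 − 1 = 370566/154 − 1 ≈ 2405.3 → 2405
Density = N̂ / area = 2405 / 1758 ≈ 1.37 → 1.4 per m²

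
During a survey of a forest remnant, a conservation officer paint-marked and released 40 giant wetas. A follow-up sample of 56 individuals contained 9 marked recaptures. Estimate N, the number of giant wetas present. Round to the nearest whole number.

N ≈ 249

The marked fraction in the recapture sample should equal the marked fraction in the population: 9/56 = 40/N.
N = (40 × 56) / 9 = 2240 / 9 ≈ 248.9 → 249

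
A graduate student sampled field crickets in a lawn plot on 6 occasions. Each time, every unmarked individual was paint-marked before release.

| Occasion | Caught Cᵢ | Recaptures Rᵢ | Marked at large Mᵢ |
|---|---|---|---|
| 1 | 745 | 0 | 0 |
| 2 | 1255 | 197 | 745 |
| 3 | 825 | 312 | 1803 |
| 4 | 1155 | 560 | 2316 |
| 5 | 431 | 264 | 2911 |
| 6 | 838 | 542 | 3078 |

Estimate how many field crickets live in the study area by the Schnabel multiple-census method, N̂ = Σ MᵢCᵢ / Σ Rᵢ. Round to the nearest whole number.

N ≈ 4763

Σ MᵢCᵢ = 0·745 + 745·1255 + 1803·825 + 2316·1155 + 2911·431 + 3078·838 = 0 + 934975 + 1487475 + 2674980 + 1254641 + 2579364 = 8931435
Σ Rᵢ = 0 + 197 + 312 + 560 + 264 + 542 = 1875
N̂ = 8931435 / 1875 ≈ 4763.4 → 4763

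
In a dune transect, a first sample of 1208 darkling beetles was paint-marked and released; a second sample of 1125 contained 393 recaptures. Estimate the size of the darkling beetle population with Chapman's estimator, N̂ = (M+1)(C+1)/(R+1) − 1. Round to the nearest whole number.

N̂ = (1208+1)(1125+1)/(393+1) − 1 = 1209·1126/394 − 1
= 1361334/394 − 1 ≈ 3455.2 − 1 ≈ 3454.2 → 3454

N ≈ 3454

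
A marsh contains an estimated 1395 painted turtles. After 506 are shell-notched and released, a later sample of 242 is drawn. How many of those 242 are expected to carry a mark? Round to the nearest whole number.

Expected recaptures E[R] = M·C / N.
E[R] = 506 × 242 / 1395 = 122452 / 1395 ≈ 87.8 → 88

expected recaptures ≈ 88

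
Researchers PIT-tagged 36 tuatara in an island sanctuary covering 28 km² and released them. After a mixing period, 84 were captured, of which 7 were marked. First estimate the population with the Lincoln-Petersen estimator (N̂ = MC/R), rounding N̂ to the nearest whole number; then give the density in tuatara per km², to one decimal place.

density ≈ 15.4 tuatara per km²

N̂ = 36·84/7 = 3024/7 = 432
Density = N̂ / area = 432 / 28 ≈ 15.43 → 15.4 per km²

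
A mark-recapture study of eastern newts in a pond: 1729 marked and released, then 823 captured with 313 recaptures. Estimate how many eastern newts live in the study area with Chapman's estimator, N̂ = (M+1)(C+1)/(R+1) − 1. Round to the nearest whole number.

N ≈ 4539

N̂ = (1729+1)(823+1)/(313+1) − 1 = 1730·824/314 − 1
= 1425520/314 − 1 ≈ 4539.9 − 1 ≈ 4538.9 → 4539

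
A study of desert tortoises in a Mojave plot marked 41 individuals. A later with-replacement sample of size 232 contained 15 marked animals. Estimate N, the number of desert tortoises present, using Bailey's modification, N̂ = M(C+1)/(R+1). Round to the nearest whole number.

N ≈ 597

N̂ = 41·(232+1)/(15+1) = 41·233/16 = 9553/16 ≈ 597.1 → 597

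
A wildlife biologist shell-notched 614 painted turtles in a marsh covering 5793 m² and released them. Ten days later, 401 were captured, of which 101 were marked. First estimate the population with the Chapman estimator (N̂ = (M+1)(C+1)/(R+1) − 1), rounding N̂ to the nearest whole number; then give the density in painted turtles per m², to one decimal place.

N̂ = 615·402/102 − 1 = 247230/102 − 1 ≈ 2422.8 → 2423
Density = N̂ / area = 2423 / 5793 ≈ 0.42 → 0.4 per m²

density ≈ 0.4 painted turtles per m²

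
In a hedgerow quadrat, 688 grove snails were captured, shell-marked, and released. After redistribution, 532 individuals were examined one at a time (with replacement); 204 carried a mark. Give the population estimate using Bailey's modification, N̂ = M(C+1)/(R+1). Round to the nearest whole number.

N ≈ 1789

N̂ = 688·(532+1)/(204+1) = 688·533/205 = 366704/205 ≈ 1788.8 → 1789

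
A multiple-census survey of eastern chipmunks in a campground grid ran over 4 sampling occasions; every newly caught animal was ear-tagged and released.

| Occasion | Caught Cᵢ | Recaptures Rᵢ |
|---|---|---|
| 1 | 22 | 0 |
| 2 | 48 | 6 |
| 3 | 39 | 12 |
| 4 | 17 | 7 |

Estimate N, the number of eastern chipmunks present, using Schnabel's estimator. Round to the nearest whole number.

N ≈ 204

Marked at large before each occasion: Mᵢ = Σⱼ<ᵢ (Cⱼ − Rⱼ) → M1=0, M2=22, M3=64, M4=91
Σ MᵢCᵢ = 0·22 + 22·48 + 64·39 + 91·17 = 0 + 1056 + 2496 + 1547 = 5099
Σ Rᵢ = 0 + 6 + 12 + 7 = 25
N̂ = 5099 / 25 ≈ 204.0 → 204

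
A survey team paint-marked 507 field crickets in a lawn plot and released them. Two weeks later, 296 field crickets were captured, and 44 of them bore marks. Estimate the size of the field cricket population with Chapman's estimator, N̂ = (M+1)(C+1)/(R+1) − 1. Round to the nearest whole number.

N ≈ 3352

N̂ = (507+1)(296+1)/(44+1) − 1 = 508·297/45 − 1
= 150876/45 − 1 ≈ 3352.8 − 1 ≈ 3351.8 → 3352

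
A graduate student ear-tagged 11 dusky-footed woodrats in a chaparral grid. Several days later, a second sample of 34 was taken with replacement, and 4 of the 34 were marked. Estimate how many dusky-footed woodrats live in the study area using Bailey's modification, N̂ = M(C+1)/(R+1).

N̂ = 11·(34+1)/(4+1) = 11·35/5 = 385/5 = 77

N = 77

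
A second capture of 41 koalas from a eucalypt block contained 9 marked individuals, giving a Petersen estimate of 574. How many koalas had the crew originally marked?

From N = M·C/R: M = N·R / C = 574·9 / 41 = 5166 / 41 = 126.

M = 126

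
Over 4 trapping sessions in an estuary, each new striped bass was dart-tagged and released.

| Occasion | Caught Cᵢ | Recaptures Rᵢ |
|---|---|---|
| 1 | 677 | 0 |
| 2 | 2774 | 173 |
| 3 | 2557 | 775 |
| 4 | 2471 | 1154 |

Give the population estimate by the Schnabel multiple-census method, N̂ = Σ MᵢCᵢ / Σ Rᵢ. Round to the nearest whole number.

N ≈ 10,829

Marked at large before each occasion: Mᵢ = Σⱼ<ᵢ (Cⱼ − Rⱼ) → M1=0, M2=677, M3=3278, M4=5060
Σ MᵢCᵢ = 0·677 + 677·2774 + 3278·2557 + 5060·2471 = 0 + 1877998 + 8381846 + 12503260 = 22763104
Σ Rᵢ = 0 + 173 + 775 + 1154 = 2102
N̂ = 22763104 / 2102 ≈ 10829.3 → 10829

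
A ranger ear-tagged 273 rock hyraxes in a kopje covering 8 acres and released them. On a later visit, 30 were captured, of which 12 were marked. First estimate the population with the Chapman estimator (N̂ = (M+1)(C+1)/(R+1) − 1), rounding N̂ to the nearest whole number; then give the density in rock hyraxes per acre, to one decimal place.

N̂ = 274·31/13 − 1 = 8494/13 − 1 ≈ 652.4 → 652
Density = N̂ / area = 652 / 8 ≈ 81.50 → 81.5 per acre

density ≈ 81.5 rock hyraxes per acre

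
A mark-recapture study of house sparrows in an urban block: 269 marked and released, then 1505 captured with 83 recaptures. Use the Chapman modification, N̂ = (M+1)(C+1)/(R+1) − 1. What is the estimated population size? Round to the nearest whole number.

N ≈ 4840

N̂ = (269+1)(1505+1)/(83+1) − 1 = 270·1506/84 − 1
= 406620/84 − 1 ≈ 4840.7 − 1 ≈ 4839.7 → 4840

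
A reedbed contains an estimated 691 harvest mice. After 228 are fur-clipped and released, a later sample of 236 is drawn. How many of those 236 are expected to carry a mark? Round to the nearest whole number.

expected recaptures ≈ 78

Expected recaptures E[R] = M·C / N.
E[R] = 228 × 236 / 691 = 53808 / 691 ≈ 77.9 → 78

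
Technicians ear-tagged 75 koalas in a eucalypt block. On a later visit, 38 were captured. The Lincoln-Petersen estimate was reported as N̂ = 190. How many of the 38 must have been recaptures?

From N = M·C/R: R = M·C / N = 75·38 / 190 = 2850 / 190 = 15.

R = 15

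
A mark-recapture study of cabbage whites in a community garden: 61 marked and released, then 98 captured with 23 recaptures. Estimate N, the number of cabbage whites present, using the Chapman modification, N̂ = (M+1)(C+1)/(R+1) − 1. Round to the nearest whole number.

N̂ = (61+1)(98+1)/(23+1) − 1 = 62·99/24 − 1
= 6138/24 − 1 ≈ 255.8 − 1 ≈ 254.8 → 255

N ≈ 255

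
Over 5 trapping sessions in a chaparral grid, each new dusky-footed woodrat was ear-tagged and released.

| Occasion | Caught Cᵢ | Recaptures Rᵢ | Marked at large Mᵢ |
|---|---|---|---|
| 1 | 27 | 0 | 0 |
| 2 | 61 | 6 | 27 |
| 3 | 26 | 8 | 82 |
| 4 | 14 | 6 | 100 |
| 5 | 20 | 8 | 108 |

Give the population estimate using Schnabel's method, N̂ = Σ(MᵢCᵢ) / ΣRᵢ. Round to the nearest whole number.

N ≈ 262

Σ MᵢCᵢ = 0·27 + 27·61 + 82·26 + 100·14 + 108·20 = 0 + 1647 + 2132 + 1400 + 2160 = 7339
Σ Rᵢ = 0 + 6 + 8 + 6 + 8 = 28
N̂ = 7339 / 28 ≈ 262.1 → 262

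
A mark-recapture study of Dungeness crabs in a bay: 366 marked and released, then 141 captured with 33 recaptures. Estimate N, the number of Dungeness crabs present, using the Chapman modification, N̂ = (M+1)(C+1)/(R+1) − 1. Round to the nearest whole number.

N ≈ 1532

N̂ = (366+1)(141+1)/(33+1) − 1 = 367·142/34 − 1
= 52114/34 − 1 ≈ 1532.8 − 1 ≈ 1531.8 → 1532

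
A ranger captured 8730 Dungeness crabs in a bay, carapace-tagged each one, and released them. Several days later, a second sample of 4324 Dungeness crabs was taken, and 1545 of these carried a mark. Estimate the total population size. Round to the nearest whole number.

N ≈ 24,433

The marked fraction in the recapture sample should equal the marked fraction in the population: 1545/4324 = 8730/N.
N = (8730 × 4324) / 1545 = 37748520 / 1545 ≈ 24432.7 → 24433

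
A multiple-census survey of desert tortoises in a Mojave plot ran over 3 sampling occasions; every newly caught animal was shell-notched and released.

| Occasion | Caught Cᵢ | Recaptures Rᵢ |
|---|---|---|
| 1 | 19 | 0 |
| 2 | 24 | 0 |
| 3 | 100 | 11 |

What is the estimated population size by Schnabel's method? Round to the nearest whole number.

N ≈ 432

Marked at large before each occasion: Mᵢ = Σⱼ<ᵢ (Cⱼ − Rⱼ) → M1=0, M2=19, M3=43
Σ MᵢCᵢ = 0·19 + 19·24 + 43·100 = 0 + 456 + 4300 = 4756
Σ Rᵢ = 0 + 0 + 11 = 11
N̂ = 4756 / 11 ≈ 432.4 → 432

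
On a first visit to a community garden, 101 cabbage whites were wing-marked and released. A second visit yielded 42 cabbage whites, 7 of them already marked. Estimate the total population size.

N = 606

Lincoln-Petersen assumes M/N = R/C, so N = M·C / R.
N = (101 × 42) / 7 = 4242 / 7 = 606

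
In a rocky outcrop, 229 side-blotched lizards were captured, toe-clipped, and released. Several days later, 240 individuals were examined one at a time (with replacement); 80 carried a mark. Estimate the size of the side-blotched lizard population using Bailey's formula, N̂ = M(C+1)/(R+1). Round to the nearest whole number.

N̂ = 229·(240+1)/(80+1) = 229·241/81 = 55189/81 ≈ 681.3 → 681

N ≈ 681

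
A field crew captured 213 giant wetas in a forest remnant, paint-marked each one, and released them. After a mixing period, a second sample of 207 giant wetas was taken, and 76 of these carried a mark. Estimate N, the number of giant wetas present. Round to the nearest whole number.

N ≈ 580

N = (213 × 207) / 76 = 44091 / 76 ≈ 580.1 → 580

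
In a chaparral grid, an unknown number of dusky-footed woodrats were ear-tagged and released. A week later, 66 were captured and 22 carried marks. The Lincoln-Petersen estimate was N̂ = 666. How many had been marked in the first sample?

M = 222

From N = M·C/R: M = N·R / C = 666·22 / 66 = 14652 / 66 = 222.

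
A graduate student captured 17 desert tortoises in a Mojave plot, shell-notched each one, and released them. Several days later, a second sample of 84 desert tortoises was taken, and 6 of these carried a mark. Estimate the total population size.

N = 238

N = (17 × 84) / 6 = 1428 / 6 = 238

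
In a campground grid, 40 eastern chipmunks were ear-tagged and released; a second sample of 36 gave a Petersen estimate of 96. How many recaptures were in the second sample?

R = 15

From N = M·C/R: R = M·C / N = 40·36 / 96 = 1440 / 96 = 15.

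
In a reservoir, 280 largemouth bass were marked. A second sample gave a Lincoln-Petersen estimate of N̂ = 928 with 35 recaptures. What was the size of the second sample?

C = 116

From N = M·C/R: C = N·R / M = 928·35 / 280 = 32480 / 280 = 116.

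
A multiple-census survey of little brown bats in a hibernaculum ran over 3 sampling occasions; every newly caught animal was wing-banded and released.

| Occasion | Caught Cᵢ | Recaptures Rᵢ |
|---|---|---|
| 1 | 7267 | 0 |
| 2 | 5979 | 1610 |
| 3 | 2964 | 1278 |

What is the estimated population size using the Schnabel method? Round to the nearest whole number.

Marked at large before each occasion: Mᵢ = Σⱼ<ᵢ (Cⱼ − Rⱼ) → M1=0, M2=7267, M3=11636
Σ MᵢCᵢ = 0·7267 + 7267·5979 + 11636·2964 = 0 + 43449393 + 34489104 = 77938497
Σ Rᵢ = 0 + 1610 + 1278 = 2888
N̂ = 77938497 / 2888 ≈ 26987.0 → 26987

N ≈ 26,987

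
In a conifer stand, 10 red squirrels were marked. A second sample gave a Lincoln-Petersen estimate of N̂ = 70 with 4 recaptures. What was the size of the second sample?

C = 28

From N = M·C/R: C = N·R / M = 70·4 / 10 = 280 / 10 = 28.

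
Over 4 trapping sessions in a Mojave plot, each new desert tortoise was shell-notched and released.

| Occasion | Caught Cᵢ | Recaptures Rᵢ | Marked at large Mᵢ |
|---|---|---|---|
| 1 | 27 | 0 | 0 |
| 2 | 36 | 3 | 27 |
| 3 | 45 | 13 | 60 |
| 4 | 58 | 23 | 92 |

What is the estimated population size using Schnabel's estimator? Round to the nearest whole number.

Σ MᵢCᵢ = 0·27 + 27·36 + 60·45 + 92·58 = 0 + 972 + 2700 + 5336 = 9008
Σ Rᵢ = 0 + 3 + 13 + 23 = 39
N̂ = 9008 / 39 ≈ 231.0 → 231

N ≈ 231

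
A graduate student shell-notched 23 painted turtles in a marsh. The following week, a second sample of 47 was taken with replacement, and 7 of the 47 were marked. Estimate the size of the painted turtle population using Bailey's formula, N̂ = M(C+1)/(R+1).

N̂ = 23·(47+1)/(7+1) = 23·48/8 = 1104/8 = 138

N = 138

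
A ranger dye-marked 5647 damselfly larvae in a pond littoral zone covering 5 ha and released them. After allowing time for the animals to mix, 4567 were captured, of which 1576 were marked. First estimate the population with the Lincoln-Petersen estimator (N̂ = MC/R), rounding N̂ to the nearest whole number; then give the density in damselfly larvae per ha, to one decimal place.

density ≈ 3272.8 damselfly larvae per ha

N̂ = 5647·4567/1576 = 25789849/1576 ≈ 16364.1 → 16364
Density = N̂ / area = 16364 / 5 ≈ 3272.80 → 3272.8 per ha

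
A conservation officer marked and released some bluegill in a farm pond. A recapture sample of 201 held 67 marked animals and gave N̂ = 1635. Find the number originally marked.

From N = M·C/R: M = N·R / C = 1635·67 / 201 = 109545 / 201 = 545.

M = 545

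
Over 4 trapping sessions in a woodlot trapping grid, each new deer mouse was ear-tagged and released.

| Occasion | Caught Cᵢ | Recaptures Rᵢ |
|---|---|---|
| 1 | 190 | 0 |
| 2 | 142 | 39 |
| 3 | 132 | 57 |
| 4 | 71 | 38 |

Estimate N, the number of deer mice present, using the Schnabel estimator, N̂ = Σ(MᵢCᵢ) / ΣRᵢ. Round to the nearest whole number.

Marked at large before each occasion: Mᵢ = Σⱼ<ᵢ (Cⱼ − Rⱼ) → M1=0, M2=190, M3=293, M4=368
Σ MᵢCᵢ = 0·190 + 190·142 + 293·132 + 368·71 = 0 + 26980 + 38676 + 26128 = 91784
Σ Rᵢ = 0 + 39 + 57 + 38 = 134
N̂ = 91784 / 134 ≈ 685.0 → 685

N ≈ 685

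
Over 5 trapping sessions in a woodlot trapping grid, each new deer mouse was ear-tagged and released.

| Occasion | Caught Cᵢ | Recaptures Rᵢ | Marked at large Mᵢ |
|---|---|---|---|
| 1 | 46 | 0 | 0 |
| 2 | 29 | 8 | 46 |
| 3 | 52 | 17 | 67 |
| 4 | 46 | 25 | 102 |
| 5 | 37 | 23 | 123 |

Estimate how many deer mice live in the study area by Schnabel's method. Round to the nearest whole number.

Σ MᵢCᵢ = 0·46 + 46·29 + 67·52 + 102·46 + 123·37 = 0 + 1334 + 3484 + 4692 + 4551 = 14061
Σ Rᵢ = 0 + 8 + 17 + 25 + 23 = 73
N̂ = 14061 / 73 ≈ 192.6 → 193

N ≈ 193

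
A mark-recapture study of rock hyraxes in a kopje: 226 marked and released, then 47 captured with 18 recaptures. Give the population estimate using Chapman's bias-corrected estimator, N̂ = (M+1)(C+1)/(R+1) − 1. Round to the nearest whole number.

N ≈ 572

N̂ = (226+1)(47+1)/(18+1) − 1 = 227·48/19 − 1
= 10896/19 − 1 ≈ 573.47 − 1 ≈ 572.47 → 572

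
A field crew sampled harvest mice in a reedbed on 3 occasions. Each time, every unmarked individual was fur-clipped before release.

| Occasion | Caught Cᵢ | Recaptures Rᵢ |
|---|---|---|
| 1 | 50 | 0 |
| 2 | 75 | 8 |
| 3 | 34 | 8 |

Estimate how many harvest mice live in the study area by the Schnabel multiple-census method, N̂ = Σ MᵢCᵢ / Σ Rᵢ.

Marked at large before each occasion: Mᵢ = Σⱼ<ᵢ (Cⱼ − Rⱼ) → M1=0, M2=50, M3=117
Σ MᵢCᵢ = 0·50 + 50·75 + 117·34 = 0 + 3750 + 3978 = 7728
Σ Rᵢ = 0 + 8 + 8 = 16
N̂ = 7728 / 16 = 483

N = 483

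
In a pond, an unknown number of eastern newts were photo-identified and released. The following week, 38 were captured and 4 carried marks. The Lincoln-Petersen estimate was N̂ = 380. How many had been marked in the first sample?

From N = M·C/R: M = N·R / C = 380·4 / 38 = 1520 / 38 = 40.

M = 40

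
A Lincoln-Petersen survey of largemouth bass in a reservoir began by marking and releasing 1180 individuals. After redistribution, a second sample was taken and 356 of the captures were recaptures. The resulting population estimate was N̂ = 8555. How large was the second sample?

From N = M·C/R: C = N·R / M = 8555·356 / 1180 = 3045580 / 1180 = 2581.

C = 2581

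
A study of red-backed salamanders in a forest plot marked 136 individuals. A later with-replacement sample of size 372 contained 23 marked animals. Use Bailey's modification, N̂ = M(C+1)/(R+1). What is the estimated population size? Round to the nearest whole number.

N ≈ 2114

N̂ = 136·(372+1)/(23+1) = 136·373/24 = 50728/24 ≈ 2113.7 → 2114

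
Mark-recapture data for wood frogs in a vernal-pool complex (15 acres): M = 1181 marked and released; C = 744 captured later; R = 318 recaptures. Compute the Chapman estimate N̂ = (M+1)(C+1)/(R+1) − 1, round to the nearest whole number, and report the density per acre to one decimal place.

N̂ = 1182·745/319 − 1 = 880590/319 − 1 ≈ 2759.47 → 2759
Density = N̂ / area = 2759 / 15 ≈ 183.93 → 183.9 per acre

density ≈ 183.9 wood frogs per acre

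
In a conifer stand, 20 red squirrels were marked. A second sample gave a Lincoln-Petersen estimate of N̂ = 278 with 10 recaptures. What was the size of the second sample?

C = 139

From N = M·C/R: C = N·R / M = 278·10 / 20 = 2780 / 20 = 139.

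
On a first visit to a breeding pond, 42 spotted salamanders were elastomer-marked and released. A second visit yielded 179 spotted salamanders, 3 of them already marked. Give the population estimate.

N = 2506

N = (42 × 179) / 3 = 7518 / 3 = 2506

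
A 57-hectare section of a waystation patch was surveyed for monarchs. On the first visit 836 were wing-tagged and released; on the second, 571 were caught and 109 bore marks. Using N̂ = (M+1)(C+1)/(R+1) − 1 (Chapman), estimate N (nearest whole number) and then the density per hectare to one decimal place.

N̂ = 837·572/110 − 1 = 478764/110 − 1 ≈ 4351.4 → 4351
Density = N̂ / area = 4351 / 57 ≈ 76.33 → 76.3 per hectare

density ≈ 76.3 monarchs per hectare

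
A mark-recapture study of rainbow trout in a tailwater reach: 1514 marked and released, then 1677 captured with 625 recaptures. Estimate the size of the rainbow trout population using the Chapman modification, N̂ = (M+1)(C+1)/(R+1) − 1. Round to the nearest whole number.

N̂ = (1514+1)(1677+1)/(625+1) − 1 = 1515·1678/626 − 1
= 2542170/626 − 1 ≈ 4061.0 − 1 ≈ 4060.0 → 4060

N ≈ 4060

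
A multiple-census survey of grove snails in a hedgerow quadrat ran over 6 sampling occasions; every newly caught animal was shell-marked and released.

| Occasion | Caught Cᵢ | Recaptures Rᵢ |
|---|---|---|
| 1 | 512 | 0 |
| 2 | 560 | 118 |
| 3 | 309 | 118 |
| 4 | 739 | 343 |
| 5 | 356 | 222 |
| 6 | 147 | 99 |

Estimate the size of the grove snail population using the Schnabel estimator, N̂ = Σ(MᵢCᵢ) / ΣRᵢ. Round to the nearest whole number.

N ≈ 2469

Marked at large before each occasion: Mᵢ = Σⱼ<ᵢ (Cⱼ − Rⱼ) → M1=0, M2=512, M3=954, M4=1145, M5=1541, M6=1675
Σ MᵢCᵢ = 0·512 + 512·560 + 954·309 + 1145·739 + 1541·356 + 1675·147 = 0 + 286720 + 294786 + 846155 + 548596 + 246225 = 2222482
Σ Rᵢ = 0 + 118 + 118 + 343 + 222 + 99 = 900
N̂ = 2222482 / 900 ≈ 2469.4 → 2469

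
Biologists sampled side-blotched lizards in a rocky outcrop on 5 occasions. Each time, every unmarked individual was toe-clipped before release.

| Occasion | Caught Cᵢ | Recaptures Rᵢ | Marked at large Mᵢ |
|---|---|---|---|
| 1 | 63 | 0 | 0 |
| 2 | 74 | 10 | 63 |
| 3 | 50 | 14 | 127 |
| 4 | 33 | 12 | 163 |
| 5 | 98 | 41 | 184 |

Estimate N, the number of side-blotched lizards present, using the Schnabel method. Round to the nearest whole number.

Σ MᵢCᵢ = 0·63 + 63·74 + 127·50 + 163·33 + 184·98 = 0 + 4662 + 6350 + 5379 + 18032 = 34423
Σ Rᵢ = 0 + 10 + 14 + 12 + 41 = 77
N̂ = 34423 / 77 ≈ 447.1 → 447

N ≈ 447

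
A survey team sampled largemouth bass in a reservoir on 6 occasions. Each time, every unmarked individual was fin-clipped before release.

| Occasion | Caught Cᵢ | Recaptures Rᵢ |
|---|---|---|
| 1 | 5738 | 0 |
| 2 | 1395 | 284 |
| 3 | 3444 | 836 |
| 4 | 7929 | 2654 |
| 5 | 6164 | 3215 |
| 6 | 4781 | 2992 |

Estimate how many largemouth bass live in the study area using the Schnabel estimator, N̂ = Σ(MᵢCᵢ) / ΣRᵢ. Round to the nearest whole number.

Marked at large before each occasion: Mᵢ = Σⱼ<ᵢ (Cⱼ − Rⱼ) → M1=0, M2=5738, M3=6849, M4=9457, M5=14732, M6=17681
Σ MᵢCᵢ = 0·5738 + 5738·1395 + 6849·3444 + 9457·7929 + 14732·6164 + 17681·4781 = 0 + 8004510 + 23587956 + 74984553 + 90808048 + 84532861 = 281917928
Σ Rᵢ = 0 + 284 + 836 + 2654 + 3215 + 2992 = 9981
N̂ = 281917928 / 9981 ≈ 28245.46 → 28245

N ≈ 28,245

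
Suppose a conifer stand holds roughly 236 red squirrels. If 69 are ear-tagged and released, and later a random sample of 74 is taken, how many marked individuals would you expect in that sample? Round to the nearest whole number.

expected recaptures ≈ 22

The marked fraction of the population is 69/236, so in a sample of 74 expect C·(M/N) marked.
E[R] = 69 × 74 / 236 = 5106 / 236 ≈ 21.6 → 22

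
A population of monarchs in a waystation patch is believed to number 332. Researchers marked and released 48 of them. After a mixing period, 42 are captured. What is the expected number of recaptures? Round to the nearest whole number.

expected recaptures ≈ 6

The marked fraction of the population is 48/332, so in a sample of 42 expect C·(M/N) marked.
E[R] = 48 × 42 / 332 = 2016 / 332 ≈ 6.1 → 6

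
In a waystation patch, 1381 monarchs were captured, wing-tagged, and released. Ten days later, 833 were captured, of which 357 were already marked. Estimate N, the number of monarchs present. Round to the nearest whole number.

N ≈ 3222

N = (1381 × 833) / 357 = 1150373 / 357 ≈ 3222.3 → 3222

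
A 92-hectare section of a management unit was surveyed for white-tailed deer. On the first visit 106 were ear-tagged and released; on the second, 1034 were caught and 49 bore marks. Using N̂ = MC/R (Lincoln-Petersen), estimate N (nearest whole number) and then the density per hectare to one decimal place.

N̂ = 106·1034/49 = 109604/49 ≈ 2236.8 → 2237
Density = N̂ / area = 2237 / 92 ≈ 24.32 → 24.3 per hectare

density ≈ 24.3 white-tailed deer per hectare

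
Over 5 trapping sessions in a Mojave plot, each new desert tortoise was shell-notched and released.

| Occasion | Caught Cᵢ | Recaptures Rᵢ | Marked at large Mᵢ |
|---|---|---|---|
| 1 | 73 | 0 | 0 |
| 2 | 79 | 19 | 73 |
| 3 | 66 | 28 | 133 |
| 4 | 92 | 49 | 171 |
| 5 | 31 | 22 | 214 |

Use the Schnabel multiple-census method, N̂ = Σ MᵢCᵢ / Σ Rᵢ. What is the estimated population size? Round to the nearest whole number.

Σ MᵢCᵢ = 0·73 + 73·79 + 133·66 + 171·92 + 214·31 = 0 + 5767 + 8778 + 15732 + 6634 = 36911
Σ Rᵢ = 0 + 19 + 28 + 49 + 22 = 118
N̂ = 36911 / 118 ≈ 312.8 → 313

N ≈ 313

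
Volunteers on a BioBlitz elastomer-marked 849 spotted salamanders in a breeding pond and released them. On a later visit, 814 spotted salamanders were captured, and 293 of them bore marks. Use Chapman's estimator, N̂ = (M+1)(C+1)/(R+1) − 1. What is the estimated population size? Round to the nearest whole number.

N̂ = (849+1)(814+1)/(293+1) − 1 = 850·815/294 − 1
= 692750/294 − 1 ≈ 2356.3 − 1 ≈ 2355.3 → 2355

N ≈ 2355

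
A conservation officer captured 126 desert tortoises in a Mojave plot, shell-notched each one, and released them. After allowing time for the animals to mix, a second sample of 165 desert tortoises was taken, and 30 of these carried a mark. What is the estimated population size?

The marked fraction in the recapture sample should equal the marked fraction in the population: 30/165 = 126/N.
N = (126 × 165) / 30 = 20790 / 30 = 693

N = 693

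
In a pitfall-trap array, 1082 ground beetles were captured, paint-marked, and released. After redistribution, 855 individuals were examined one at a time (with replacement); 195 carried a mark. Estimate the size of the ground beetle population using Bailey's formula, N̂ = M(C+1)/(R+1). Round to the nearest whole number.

N ≈ 4725

N̂ = 1082·(855+1)/(195+1) = 1082·856/196 = 926192/196 ≈ 4725.47 → 4725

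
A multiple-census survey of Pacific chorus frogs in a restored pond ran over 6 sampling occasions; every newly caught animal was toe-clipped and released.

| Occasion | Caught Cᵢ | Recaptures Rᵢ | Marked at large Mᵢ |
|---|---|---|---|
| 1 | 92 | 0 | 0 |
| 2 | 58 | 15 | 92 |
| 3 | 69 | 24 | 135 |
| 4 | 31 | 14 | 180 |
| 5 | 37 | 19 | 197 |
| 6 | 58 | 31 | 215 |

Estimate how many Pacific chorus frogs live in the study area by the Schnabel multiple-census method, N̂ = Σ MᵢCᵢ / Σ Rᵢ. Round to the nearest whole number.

Σ MᵢCᵢ = 0·92 + 92·58 + 135·69 + 180·31 + 197·37 + 215·58 = 0 + 5336 + 9315 + 5580 + 7289 + 12470 = 39990
Σ Rᵢ = 0 + 15 + 24 + 14 + 19 + 31 = 103
N̂ = 39990 / 103 ≈ 388.3 → 388

N ≈ 388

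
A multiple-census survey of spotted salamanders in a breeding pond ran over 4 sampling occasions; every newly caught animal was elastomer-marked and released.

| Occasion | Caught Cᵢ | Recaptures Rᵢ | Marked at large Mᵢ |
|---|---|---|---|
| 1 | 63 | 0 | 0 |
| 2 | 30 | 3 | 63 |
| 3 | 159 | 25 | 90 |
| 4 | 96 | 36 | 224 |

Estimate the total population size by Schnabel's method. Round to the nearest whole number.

Σ MᵢCᵢ = 0·63 + 63·30 + 90·159 + 224·96 = 0 + 1890 + 14310 + 21504 = 37704
Σ Rᵢ = 0 + 3 + 25 + 36 = 64
N̂ = 37704 / 64 ≈ 589.1 → 589

N ≈ 589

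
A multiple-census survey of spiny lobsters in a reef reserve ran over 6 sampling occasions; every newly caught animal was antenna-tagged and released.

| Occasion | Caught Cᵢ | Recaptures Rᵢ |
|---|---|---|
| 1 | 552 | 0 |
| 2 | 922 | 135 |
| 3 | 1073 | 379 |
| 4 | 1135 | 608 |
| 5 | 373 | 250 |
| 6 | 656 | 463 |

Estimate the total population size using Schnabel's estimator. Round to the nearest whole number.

Marked at large before each occasion: Mᵢ = Σⱼ<ᵢ (Cⱼ − Rⱼ) → M1=0, M2=552, M3=1339, M4=2033, M5=2560, M6=2683
Σ MᵢCᵢ = 0·552 + 552·922 + 1339·1073 + 2033·1135 + 2560·373 + 2683·656 = 0 + 508944 + 1436747 + 2307455 + 954880 + 1760048 = 6968074
Σ Rᵢ = 0 + 135 + 379 + 608 + 250 + 463 = 1835
N̂ = 6968074 / 1835 ≈ 3797.3 → 3797

N ≈ 3797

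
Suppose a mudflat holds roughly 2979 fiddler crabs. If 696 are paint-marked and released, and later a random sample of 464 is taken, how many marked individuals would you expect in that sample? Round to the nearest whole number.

Expected recaptures E[R] = M·C / N.
E[R] = 696 × 464 / 2979 = 322944 / 2979 ≈ 108.4 → 108

expected recaptures ≈ 108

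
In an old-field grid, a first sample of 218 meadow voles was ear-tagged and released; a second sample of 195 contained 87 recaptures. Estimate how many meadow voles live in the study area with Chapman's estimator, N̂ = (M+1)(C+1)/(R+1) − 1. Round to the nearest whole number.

N̂ = (218+1)(195+1)/(87+1) − 1 = 219·196/88 − 1
= 42924/88 − 1 ≈ 487.8 − 1 ≈ 486.8 → 487

N ≈ 487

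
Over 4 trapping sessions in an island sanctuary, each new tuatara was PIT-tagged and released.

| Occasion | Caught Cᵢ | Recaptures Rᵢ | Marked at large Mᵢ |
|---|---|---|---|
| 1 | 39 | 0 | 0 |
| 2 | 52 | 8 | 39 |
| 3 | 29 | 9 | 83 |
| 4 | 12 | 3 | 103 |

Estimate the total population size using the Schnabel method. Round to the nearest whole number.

Σ MᵢCᵢ = 0·39 + 39·52 + 83·29 + 103·12 = 0 + 2028 + 2407 + 1236 = 5671
Σ Rᵢ = 0 + 8 + 9 + 3 = 20
N̂ = 5671 / 20 ≈ 283.6 → 284

N ≈ 284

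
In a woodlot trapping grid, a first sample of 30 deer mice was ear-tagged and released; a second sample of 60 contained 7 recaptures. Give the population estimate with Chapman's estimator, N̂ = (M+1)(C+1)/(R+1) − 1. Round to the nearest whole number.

N ≈ 235

N̂ = (30+1)(60+1)/(7+1) − 1 = 31·61/8 − 1
= 1891/8 − 1 ≈ 236.4 − 1 ≈ 235.4 → 235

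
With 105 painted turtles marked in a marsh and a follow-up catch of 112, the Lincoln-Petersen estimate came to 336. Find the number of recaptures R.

From N = M·C/R: R = M·C / N = 105·112 / 336 = 11760 / 336 = 35.

R = 35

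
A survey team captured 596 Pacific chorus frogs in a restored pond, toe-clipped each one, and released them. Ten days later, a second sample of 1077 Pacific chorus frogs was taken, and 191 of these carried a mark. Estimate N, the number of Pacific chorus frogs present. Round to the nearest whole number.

N = (596 × 1077) / 191 = 641892 / 191 ≈ 3360.7 → 3361

N ≈ 3361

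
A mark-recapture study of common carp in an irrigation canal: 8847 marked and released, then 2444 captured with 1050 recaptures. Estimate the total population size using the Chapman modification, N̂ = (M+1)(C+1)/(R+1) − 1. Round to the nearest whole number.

N̂ = (8847+1)(2444+1)/(1050+1) − 1 = 8848·2445/1051 − 1
= 21633360/1051 − 1 ≈ 20583.6 − 1 ≈ 20582.6 → 20583

N ≈ 20,583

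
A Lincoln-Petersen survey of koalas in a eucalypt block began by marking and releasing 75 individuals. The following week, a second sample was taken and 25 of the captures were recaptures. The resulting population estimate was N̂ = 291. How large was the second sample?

C = 97

From N = M·C/R: C = N·R / M = 291·25 / 75 = 7275 / 75 = 97.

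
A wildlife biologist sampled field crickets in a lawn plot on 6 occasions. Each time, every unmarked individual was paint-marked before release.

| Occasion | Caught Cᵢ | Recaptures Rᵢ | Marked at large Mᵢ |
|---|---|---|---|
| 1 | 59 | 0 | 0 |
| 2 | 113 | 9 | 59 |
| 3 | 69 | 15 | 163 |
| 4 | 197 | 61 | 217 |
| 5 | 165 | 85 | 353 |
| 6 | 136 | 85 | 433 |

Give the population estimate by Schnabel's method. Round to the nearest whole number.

Σ MᵢCᵢ = 0·59 + 59·113 + 163·69 + 217·197 + 353·165 + 433·136 = 0 + 6667 + 11247 + 42749 + 58245 + 58888 = 177796
Σ Rᵢ = 0 + 9 + 15 + 61 + 85 + 85 = 255
N̂ = 177796 / 255 ≈ 697.2 → 697

N ≈ 697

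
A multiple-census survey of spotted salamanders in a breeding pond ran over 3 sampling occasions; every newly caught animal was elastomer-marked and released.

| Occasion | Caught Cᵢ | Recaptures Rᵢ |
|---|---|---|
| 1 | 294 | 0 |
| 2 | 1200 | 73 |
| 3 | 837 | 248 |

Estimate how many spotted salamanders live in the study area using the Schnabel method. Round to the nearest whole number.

Marked at large before each occasion: Mᵢ = Σⱼ<ᵢ (Cⱼ − Rⱼ) → M1=0, M2=294, M3=1421
Σ MᵢCᵢ = 0·294 + 294·1200 + 1421·837 = 0 + 352800 + 1189377 = 1542177
Σ Rᵢ = 0 + 73 + 248 = 321
N̂ = 1542177 / 321 ≈ 4804.3 → 4804

N ≈ 4804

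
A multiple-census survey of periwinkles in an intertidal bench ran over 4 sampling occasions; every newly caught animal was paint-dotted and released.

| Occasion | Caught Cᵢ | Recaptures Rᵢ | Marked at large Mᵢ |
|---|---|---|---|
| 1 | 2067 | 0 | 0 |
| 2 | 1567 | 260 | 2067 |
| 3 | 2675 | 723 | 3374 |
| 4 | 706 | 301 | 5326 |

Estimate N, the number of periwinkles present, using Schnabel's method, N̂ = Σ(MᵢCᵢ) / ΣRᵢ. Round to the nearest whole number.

N ≈ 12,480

Σ MᵢCᵢ = 0·2067 + 2067·1567 + 3374·2675 + 5326·706 = 0 + 3238989 + 9025450 + 3760156 = 16024595
Σ Rᵢ = 0 + 260 + 723 + 301 = 1284
N̂ = 16024595 / 1284 ≈ 12480.2 → 12480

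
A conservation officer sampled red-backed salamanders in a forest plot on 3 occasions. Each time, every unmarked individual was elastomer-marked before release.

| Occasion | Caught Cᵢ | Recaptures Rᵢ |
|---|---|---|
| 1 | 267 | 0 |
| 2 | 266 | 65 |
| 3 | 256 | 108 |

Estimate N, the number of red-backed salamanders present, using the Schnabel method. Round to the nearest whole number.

Marked at large before each occasion: Mᵢ = Σⱼ<ᵢ (Cⱼ − Rⱼ) → M1=0, M2=267, M3=468
Σ MᵢCᵢ = 0·267 + 267·266 + 468·256 = 0 + 71022 + 119808 = 190830
Σ Rᵢ = 0 + 65 + 108 = 173
N̂ = 190830 / 173 ≈ 1103.1 → 1103

N ≈ 1103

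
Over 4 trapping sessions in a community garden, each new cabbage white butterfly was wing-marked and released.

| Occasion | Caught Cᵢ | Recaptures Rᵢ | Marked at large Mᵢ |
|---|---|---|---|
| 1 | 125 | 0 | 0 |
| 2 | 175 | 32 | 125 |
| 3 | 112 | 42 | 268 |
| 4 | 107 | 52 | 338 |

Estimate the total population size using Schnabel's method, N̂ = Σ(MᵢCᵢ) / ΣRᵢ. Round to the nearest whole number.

Σ MᵢCᵢ = 0·125 + 125·175 + 268·112 + 338·107 = 0 + 21875 + 30016 + 36166 = 88057
Σ Rᵢ = 0 + 32 + 42 + 52 = 126
N̂ = 88057 / 126 ≈ 698.9 → 699

N ≈ 699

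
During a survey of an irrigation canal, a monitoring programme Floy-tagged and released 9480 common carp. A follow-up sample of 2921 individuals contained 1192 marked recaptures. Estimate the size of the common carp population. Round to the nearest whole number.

N = (9480 × 2921) / 1192 = 27691080 / 1192 ≈ 23230.8 → 23231

N ≈ 23,231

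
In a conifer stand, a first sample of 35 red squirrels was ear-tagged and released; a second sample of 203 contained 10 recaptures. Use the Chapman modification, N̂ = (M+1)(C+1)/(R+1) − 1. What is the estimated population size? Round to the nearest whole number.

N̂ = (35+1)(203+1)/(10+1) − 1 = 36·204/11 − 1
= 7344/11 − 1 ≈ 667.6 − 1 ≈ 666.6 → 667

N ≈ 667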